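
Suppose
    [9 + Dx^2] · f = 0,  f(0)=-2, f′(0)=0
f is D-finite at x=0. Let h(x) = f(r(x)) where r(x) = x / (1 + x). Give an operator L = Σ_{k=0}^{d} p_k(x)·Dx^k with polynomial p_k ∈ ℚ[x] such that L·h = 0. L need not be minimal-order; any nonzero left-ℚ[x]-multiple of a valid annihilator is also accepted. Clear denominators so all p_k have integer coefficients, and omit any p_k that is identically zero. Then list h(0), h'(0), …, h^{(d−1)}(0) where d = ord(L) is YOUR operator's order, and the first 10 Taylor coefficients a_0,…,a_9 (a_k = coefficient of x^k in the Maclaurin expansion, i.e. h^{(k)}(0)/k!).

L = 9 + (2 + 6·x + 6·x^2 + 2·x^3)·Dx + (1 + 4·x + 6·x^2 + 4·x^3 + x^4)·Dx^2  (order 2).
h: a_k = -2, 0, 9, -18, 81/4, -9, -819/40, 1377/20, -293553/2240, 54657/280, …
ICs: h(0) = -2, h′(0) = 0.

f: a_k = -2, 0, 9, 0, -27/4, 0, 81/40, 0, -729/2240, 0, …
L₀ from L_f via x↦r, Dx↦r'^{-1}Dx.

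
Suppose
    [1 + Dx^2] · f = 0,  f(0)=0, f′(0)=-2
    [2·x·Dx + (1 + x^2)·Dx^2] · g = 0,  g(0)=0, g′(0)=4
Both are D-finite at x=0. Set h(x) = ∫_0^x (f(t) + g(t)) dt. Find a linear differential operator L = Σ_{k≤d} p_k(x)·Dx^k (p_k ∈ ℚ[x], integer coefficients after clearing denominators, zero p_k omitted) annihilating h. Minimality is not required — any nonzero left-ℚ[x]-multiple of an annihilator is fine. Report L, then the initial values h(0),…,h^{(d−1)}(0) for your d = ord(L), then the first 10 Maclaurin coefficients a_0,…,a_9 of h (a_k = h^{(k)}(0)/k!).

f: a_k = 0, -2, 0, 1/3, 0, -1/60, 0, 1/2520, 0, -1/181440, …
g: a_k = 0, 4, 0, -4/3, 0, 4/5, 0, -4/7, 0, 4/9, …
Weyl lclm of L_f,L_g ⇒ L₀ (ord ≤ 4).
Integrate: L := L₀·Dx.
L = (-22·x + 28·x^3 + 2·x^5)·Dx^2 + (-1 + 7·x^2 + 9·x^4 + x^6)·Dx^3 + (-22·x + 28·x^3 + 2·x^5)·Dx^4 + (-1 + 7·x^2 + 9·x^4 + x^6)·Dx^5  (order 5).
h: a_k = 0, 0, 1, 0, -1/4, 0, 47/360, 0, -1439/20160, 0, …
ICs: h(0) = 0, h′(0) = 0, h′′(0) = 2, h′′′(0) = 0, h′′′′(0) = -6.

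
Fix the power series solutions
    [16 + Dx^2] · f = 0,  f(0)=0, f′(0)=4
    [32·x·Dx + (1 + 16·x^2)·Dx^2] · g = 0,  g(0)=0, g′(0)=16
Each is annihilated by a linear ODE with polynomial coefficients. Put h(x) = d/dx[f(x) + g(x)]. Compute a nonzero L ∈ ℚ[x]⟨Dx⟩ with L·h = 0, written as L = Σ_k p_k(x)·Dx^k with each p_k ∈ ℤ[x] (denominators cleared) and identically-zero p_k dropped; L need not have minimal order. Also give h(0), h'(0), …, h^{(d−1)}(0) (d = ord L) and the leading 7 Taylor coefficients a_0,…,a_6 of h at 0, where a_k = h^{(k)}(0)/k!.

f: a_k = 0, 4, 0, -32/3, 0, 128/15, 0, …
g: a_k = 0, 16, 0, -256/3, 0, 4096/5, 0, …
Sum ⇒ L₀ = lclm(L_f,L_g) in ℚ(x)⟨Dx⟩.
h=h₀': d/dx-closure on L₀ ⇒ L.
L = (-5632·x + 114688·x^3 + 131072·x^5) + (-16 + 1792·x^2 + 36864·x^4 + 65536·x^6)·Dx + (-352·x + 7168·x^3 + 8192·x^5)·Dx^2 + (-1 + 112·x^2 + 2304·x^4 + 4096·x^6)·Dx^3  (order 3).
h: a_k = 20, 0, -288, 0, 12416/3, 0, -2950144/45, …
ICs: h(0) = 20, h′(0) = 0, h′′(0) = -576.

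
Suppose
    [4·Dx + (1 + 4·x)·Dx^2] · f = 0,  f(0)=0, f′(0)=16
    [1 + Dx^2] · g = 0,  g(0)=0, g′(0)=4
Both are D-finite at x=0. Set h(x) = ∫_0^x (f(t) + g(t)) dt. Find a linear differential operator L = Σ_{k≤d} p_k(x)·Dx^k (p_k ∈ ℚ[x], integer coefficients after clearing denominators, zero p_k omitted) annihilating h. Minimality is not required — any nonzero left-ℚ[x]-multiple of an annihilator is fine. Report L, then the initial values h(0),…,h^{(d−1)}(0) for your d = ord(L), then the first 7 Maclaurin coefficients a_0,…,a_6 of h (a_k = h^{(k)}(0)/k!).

L = (388 + 32·x + 64·x^2)·Dx^2 + (33 + 140·x + 48·x^2 + 64·x^3)·Dx^3 + (388 + 32·x + 64·x^2)·Dx^4 + (33 + 140·x + 48·x^2 + 64·x^3)·Dx^5  (order 5).
h: a_k = 0, 0, 10, -32/3, 127/6, -256/5, 24577/180, …
ICs: h(0) = 0, h′(0) = 0, h′′(0) = 20, h′′′(0) = -64, h′′′′(0) = 508.

f: a_k = 0, 16, -32, 256/3, -256, 4096/5, -8192/3, …
g: a_k = 0, 4, 0, -2/3, 0, 1/30, 0, …
Sum ⇒ L₀ = lclm(L_f,L_g) in ℚ(x)⟨Dx⟩.
h=∫₀ˣh₀: take L = L₀·Dx.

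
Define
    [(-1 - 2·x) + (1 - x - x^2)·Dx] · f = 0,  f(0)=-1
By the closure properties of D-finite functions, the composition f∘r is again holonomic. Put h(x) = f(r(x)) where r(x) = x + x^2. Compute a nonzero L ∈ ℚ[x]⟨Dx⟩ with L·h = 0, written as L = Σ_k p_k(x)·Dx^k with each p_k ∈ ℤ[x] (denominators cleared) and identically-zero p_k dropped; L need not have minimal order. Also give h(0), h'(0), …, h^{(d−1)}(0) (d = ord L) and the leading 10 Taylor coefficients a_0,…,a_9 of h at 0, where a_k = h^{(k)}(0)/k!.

L = (1 + 4·x + 6·x^2 + 4·x^3) + (-1 + x + 2·x^2 + 2·x^3 + x^4)·Dx  (order 1).
h: a_k = -1, -1, -3, -7, -16, -37, -86, -199, -461, -1068, …
ICs: h(0) = -1.

f: a_k = -1, -1, -2, -3, -5, -8, -13, -21, -34, -55, …
L₀ from L_f via x↦r, Dx↦r'^{-1}Dx.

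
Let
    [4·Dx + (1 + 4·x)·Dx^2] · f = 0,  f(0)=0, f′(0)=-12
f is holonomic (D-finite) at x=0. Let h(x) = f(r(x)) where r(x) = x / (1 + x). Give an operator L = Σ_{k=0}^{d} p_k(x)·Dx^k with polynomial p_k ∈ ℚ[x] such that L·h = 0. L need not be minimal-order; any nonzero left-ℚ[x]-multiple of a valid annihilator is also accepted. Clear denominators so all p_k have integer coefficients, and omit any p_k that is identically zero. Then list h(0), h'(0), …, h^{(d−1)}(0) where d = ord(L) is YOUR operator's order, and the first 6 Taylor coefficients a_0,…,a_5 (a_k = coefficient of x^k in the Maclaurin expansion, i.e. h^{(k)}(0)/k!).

f: a_k = 0, -12, 24, -64, 192, -3072/5, …
Substitute x→r, Dx→(1/r')Dx; clear ⇒ L₀.
L = (6 + 10·x)·Dx + (1 + 6·x + 5·x^2)·Dx^2  (order 2).
h: a_k = 0, -12, 36, -124, 468, -9372/5, …
ICs: h(0) = 0, h′(0) = -12.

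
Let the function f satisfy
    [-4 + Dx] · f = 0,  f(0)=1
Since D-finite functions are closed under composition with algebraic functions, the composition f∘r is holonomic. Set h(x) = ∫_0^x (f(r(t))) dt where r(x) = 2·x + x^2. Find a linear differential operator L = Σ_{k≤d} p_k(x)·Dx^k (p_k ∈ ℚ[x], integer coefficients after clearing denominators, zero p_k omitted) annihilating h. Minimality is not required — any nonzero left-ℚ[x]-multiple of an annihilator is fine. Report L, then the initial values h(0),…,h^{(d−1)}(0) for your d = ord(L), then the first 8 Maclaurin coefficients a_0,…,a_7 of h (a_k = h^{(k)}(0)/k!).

f: a_k = 1, 4, 8, 32/3, 32/3, 128/15, 256/45, 1024/315, …
h₀=f(r): pull back L_f along r ⇒ L₀.
h=∫h₀ ⇒ L = L₀·Dx.
L = (-8 - 8·x)·Dx + Dx^2  (order 2).
h: a_k = 0, 1, 4, 12, 88/3, 184/3, 1696/15, 59104/315, …
ICs: h(0) = 0, h′(0) = 1.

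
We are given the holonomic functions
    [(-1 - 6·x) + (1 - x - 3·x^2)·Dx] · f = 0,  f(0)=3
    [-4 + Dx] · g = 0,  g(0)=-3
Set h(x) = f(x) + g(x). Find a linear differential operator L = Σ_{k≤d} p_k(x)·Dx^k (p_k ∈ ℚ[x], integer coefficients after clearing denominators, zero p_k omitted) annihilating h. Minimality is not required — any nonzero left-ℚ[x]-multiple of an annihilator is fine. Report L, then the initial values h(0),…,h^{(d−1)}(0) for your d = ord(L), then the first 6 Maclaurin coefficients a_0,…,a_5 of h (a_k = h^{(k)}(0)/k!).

f: a_k = 3, 3, 12, 21, 57, 120, …
g: a_k = -3, -12, -24, -32, -32, -128/5, …
Sum ⇒ L₀ = lclm(L_f,L_g) in ℚ(x)⟨Dx⟩.
L = (-16 + 8·x - 360·x^2 - 288·x^3) + (-8 + 50·x + 134·x^2 - 96·x^3 - 144·x^4)·Dx + (3 - 13·x - 11·x^2 + 42·x^3 + 36·x^4)·Dx^2  (order 2).
h: a_k = 0, -9, -12, -11, 25, 472/5, …
ICs: h(0) = 0, h′(0) = -9.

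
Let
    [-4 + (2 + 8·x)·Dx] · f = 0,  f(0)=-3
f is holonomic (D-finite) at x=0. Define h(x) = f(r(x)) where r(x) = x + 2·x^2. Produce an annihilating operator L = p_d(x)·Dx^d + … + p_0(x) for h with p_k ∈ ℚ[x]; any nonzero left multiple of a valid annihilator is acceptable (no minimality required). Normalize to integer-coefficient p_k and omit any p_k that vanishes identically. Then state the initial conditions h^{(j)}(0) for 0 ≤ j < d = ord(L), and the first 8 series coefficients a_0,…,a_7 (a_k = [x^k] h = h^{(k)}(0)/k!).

f: a_k = -3, -6, 6, -12, 30, -84, 252, -792, …
Substitute x→r, Dx→(1/r')Dx; clear ⇒ L₀.
L = (-2 - 8·x) + (1 + 4·x + 8·x^2)·Dx  (order 1).
h: a_k = -3, -6, -6, 12, -18, 12, 36, -168, …
ICs: h(0) = -3.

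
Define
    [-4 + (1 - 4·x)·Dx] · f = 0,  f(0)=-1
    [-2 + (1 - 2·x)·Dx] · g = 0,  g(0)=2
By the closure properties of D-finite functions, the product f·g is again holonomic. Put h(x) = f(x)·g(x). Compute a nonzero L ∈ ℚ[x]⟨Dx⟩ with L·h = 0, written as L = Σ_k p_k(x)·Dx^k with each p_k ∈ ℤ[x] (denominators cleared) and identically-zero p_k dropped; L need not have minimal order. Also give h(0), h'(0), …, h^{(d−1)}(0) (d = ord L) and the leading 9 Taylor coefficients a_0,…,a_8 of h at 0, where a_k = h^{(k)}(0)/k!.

L = (-6 + 16·x) + (1 - 6·x + 8·x^2)·Dx  (order 1).
h: a_k = -2, -12, -56, -240, -992, -4032, -16256, -65280, -261632, …
ICs: h(0) = -2.

f: a_k = -1, -4, -16, -64, -256, -1024, -4096, -16384, -65536, …
g: a_k = 2, 4, 8, 16, 32, 64, 128, 256, 512, …
h₀=f·g: eliminate ⇒ L₀, order ≤ 1·1.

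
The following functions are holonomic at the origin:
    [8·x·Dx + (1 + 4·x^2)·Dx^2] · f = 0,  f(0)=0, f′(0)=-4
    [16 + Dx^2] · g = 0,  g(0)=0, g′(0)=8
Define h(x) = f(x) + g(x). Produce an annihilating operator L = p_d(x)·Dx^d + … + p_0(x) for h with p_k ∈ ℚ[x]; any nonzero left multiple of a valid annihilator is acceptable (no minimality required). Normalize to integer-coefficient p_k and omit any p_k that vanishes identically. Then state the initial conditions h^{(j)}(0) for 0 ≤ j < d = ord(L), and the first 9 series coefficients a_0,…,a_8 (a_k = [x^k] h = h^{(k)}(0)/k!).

L = (-512·x + 5120·x^3 + 4096·x^5)·Dx + (16 + 512·x^2 + 2304·x^4 + 2048·x^6)·Dx^2 + (-32·x + 320·x^3 + 256·x^5)·Dx^3 + (1 + 32·x^2 + 144·x^4 + 128·x^6)·Dx^4  (order 4).
h: a_k = 0, 4, 0, -16, 0, 64/15, 0, 9472/315, 0, …
ICs: h(0) = 0, h′(0) = 4, h′′(0) = 0, h′′′(0) = -96.

f: a_k = 0, -4, 0, 16/3, 0, -64/5, 0, 256/7, 0, …
g: a_k = 0, 8, 0, -64/3, 0, 256/15, 0, -2048/315, 0, …
Sum ⇒ L₀ = lclm(L_f,L_g) in ℚ(x)⟨Dx⟩.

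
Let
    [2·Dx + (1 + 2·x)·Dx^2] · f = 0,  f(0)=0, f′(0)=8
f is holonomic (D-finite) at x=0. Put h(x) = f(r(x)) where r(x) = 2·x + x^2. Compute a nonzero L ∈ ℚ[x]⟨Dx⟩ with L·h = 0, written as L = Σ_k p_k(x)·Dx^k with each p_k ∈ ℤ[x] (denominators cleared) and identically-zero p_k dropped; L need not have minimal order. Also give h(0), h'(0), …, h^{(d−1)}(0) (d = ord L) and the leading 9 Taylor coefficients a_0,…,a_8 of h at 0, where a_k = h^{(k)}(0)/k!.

f: a_k = 0, 8, -8, 32/3, -16, 128/5, -128/3, 512/7, -128, …
L₀ from L_f via x↦r, Dx↦r'^{-1}Dx.
L = (3 + 4·x + 2·x^2)·Dx + (1 + 5·x + 6·x^2 + 2·x^3)·Dx^2  (order 2).
h: a_k = 0, 16, -24, 160/3, -136, 1856/5, -1056, 21632/7, -9232, …
ICs: h(0) = 0, h′(0) = 16.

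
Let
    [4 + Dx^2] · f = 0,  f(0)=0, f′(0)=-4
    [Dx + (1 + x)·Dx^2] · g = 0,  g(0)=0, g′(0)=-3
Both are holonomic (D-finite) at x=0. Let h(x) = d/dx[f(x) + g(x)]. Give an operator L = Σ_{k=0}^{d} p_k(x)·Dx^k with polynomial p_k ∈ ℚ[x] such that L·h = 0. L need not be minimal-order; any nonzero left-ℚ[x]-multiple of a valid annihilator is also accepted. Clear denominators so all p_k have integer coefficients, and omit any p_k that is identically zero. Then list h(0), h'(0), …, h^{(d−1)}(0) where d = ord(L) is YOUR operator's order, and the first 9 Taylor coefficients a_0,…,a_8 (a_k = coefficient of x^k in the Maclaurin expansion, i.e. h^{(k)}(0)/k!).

L = (20 + 16·x + 8·x^2) + (12 + 28·x + 24·x^2 + 8·x^3)·Dx + (5 + 4·x + 2·x^2)·Dx^2 + (3 + 7·x + 6·x^2 + 2·x^3)·Dx^3  (order 3).
h: a_k = -7, 3, 5, 3, -17/3, 3, -119/45, 3, -953/315, …
ICs: h(0) = -7, h′(0) = 3, h′′(0) = 10.

f: a_k = 0, -4, 0, 8/3, 0, -8/15, 0, 16/315, 0, …
g: a_k = 0, -3, 3/2, -1, 3/4, -3/5, 1/2, -3/7, 3/8, …
Sum ⇒ L₀ = lclm(L_f,L_g) in ℚ(x)⟨Dx⟩.
h₀' ⇒ L via d/dx closure of L₀.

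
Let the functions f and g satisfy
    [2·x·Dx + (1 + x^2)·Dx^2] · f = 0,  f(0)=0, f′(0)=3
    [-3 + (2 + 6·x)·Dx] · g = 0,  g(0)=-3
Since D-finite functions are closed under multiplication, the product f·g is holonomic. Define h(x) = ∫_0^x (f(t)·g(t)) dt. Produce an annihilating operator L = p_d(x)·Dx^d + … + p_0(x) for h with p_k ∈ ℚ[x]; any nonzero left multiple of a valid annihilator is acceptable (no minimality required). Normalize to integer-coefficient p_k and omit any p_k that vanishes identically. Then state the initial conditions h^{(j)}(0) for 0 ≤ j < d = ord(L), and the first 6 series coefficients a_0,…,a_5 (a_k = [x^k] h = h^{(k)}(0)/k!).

L = (27 - 12·x - 9·x^2)·Dx + (-12 - 28·x + 36·x^2 + 36·x^3)·Dx^2 + (4 + 24·x + 40·x^2 + 24·x^3 + 36·x^4)·Dx^3  (order 3).
h: a_k = 0, 0, -9/2, -9/2, 105/32, -171/80, …
ICs: h(0) = 0, h′(0) = 0, h′′(0) = -9.

f: a_k = 0, 3, 0, -1, 0, 3/5, …
g: a_k = -3, -9/2, 27/8, -81/16, 1215/128, -5103/256, …
h₀=f·g: eliminate ⇒ L₀, order ≤ 2·1.
Integrate: L := L₀·Dx.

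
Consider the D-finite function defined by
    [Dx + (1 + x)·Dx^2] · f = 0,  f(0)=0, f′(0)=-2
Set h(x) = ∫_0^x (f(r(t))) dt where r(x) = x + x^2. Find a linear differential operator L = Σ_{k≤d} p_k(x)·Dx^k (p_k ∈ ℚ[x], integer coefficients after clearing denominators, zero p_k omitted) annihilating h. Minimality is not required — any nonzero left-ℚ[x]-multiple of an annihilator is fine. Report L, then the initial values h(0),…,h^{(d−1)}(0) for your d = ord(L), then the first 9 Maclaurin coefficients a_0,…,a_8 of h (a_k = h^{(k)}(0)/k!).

L = (-1 + 2·x + 2·x^2)·Dx^2 + (1 + 3·x + 3·x^2 + 2·x^3)·Dx^3  (order 3).
h: a_k = 0, 0, -1, -1/3, 1/3, -1/10, -1/15, 2/21, -1/28, …
ICs: h(0) = 0, h′(0) = 0, h′′(0) = -2.

f: a_k = 0, -2, 1, -2/3, 1/2, -2/5, 1/3, -2/7, 1/4, …
f∘r: x↦r, Dx↦Dx/r' in L_f ⇒ L₀.
Integrate: L := L₀·Dx.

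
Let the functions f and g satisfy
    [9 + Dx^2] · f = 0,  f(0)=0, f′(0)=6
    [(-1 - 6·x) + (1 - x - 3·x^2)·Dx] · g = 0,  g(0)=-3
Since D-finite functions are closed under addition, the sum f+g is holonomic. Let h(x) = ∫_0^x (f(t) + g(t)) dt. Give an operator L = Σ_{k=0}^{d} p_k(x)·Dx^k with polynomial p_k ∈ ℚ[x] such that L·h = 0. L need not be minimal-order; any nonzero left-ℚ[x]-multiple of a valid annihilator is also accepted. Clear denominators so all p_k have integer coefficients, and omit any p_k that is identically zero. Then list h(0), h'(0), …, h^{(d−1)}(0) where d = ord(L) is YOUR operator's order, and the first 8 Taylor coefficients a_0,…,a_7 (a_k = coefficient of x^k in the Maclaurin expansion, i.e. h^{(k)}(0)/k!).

f: a_k = 0, 6, 0, -9, 0, 81/20, 0, -243/280, …
g: a_k = -3, -3, -12, -21, -57, -120, -291, -651, …
f+g: L₀ = lclm(L_f,L_g), ord ≤ 2+1.
h=∫₀ˣh₀: take L = L₀·Dx.
L = (-459 - 2916·x - 1539·x^2 - 3888·x^3 - 3645·x^4 - 4374·x^5)·Dx + (153 - 153·x - 378·x^2 + 405·x^3 - 2187·x^5 - 2187·x^6)·Dx^2 + (-51 - 324·x - 171·x^2 - 432·x^3 - 405·x^4 - 486·x^5)·Dx^3 + (17 - 17·x - 42·x^2 + 45·x^3 - 243·x^5 - 243·x^6)·Dx^4  (order 4).
h: a_k = 0, -3, 3/2, -4, -15/2, -57/5, -773/40, -291/7, …
ICs: h(0) = 0, h′(0) = -3, h′′(0) = 3, h′′′(0) = -24.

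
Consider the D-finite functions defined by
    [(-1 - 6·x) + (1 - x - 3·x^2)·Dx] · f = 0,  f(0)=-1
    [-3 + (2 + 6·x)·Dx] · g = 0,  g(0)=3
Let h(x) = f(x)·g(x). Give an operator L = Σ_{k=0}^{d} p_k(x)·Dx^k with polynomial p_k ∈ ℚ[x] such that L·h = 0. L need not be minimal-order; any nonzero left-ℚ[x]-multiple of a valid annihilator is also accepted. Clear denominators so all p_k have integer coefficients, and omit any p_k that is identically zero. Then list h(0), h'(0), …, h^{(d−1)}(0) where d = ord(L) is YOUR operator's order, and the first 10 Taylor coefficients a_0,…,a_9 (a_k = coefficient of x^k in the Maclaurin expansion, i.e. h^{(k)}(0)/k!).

L = (5 + 15·x + 27·x^2) + (-2 - 4·x + 12·x^2 + 18·x^3)·Dx  (order 1).
h: a_k = -3, -15/2, -105/8, -651/16, -9033/128, -54417/256, -388533/1024, -2299587/2048, -65648553/32768, -394277493/65536, …
ICs: h(0) = -3.

f: a_k = -1, -1, -4, -7, -19, -40, -97, -217, -508, -1159, …
g: a_k = 3, 9/2, -27/8, 81/16, -1215/128, 5103/256, -45927/1024, 216513/2048, -8444007/32768, 42220035/65536, …
h₀=f·g: eliminate ⇒ L₀, order ≤ 1·1.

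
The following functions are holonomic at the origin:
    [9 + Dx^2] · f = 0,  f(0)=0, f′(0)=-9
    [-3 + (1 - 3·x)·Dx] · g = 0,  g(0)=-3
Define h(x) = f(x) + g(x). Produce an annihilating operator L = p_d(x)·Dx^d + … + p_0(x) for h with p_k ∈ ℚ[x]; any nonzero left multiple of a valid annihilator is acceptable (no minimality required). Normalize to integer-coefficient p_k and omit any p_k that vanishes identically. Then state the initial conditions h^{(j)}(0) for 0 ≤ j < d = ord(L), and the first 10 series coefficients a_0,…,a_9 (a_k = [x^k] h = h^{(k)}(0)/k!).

L = (-63 + 54·x - 81·x^2) + (9 - 45·x + 81·x^2 - 81·x^3)·Dx + (-7 + 6·x - 9·x^2)·Dx^2 + (1 - 5·x + 9·x^2 - 9·x^3)·Dx^3  (order 3).
h: a_k = -3, -18, -27, -135/2, -243, -29403/40, -2187, -3673431/560, -19683, -264540249/4480, …
ICs: h(0) = -3, h′(0) = -18, h′′(0) = -54.

f: a_k = 0, -9, 0, 27/2, 0, -243/40, 0, 729/560, 0, -729/4480, …
g: a_k = -3, -9, -27, -81, -243, -729, -2187, -6561, -19683, -59049, …
L₀ := lclm(L_f,L_g); ord L₀ ≤ 2+1.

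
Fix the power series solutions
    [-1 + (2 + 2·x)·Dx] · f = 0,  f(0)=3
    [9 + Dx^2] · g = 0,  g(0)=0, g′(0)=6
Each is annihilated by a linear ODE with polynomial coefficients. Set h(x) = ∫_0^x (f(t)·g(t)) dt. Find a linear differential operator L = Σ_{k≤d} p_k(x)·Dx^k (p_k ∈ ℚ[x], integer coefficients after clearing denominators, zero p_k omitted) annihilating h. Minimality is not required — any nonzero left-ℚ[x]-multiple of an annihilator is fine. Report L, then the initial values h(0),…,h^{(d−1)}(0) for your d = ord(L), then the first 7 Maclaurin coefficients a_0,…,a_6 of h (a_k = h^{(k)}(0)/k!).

f: a_k = 3, 3/2, -3/8, 3/16, -15/128, 21/256, -63/1024, …
g: a_k = 0, 6, 0, -9, 0, 81/20, 0, …
Product ⇒ symmetric product L₀, ord ≤ 2.
∫: right-multiply L₀ by Dx.
L = (39 + 72·x + 36·x^2)·Dx + (-4 - 4·x)·Dx^2 + (4 + 8·x + 4·x^2)·Dx^3  (order 3).
h: a_k = 0, 0, 9, 3, -117/16, -99/40, 1581/640, …
ICs: h(0) = 0, h′(0) = 0, h′′(0) = 18.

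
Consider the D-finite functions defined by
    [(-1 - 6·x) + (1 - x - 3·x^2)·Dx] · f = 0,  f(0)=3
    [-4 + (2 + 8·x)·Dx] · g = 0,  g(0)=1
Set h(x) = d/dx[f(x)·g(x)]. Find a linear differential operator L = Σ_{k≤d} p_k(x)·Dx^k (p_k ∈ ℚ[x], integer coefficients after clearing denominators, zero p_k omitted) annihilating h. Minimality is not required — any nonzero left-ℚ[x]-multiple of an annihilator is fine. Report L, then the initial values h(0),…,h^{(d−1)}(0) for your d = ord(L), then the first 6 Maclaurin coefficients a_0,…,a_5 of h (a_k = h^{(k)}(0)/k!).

L = (8 + 126·x + 390·x^2 + 480·x^3 + 540·x^4) + (-3 - 17·x - 21·x^2 + 38·x^3 + 222·x^4 + 216·x^5)·Dx  (order 1).
h: a_k = 9, 24, 153, 228, 1470, 1278, …
ICs: h(0) = 9.

f: a_k = 3, 3, 12, 21, 57, 120, …
g: a_k = 1, 2, -2, 4, -10, 28, …
L₀ := L_f ⊗_s L_g (sym. prod.), ord ≤ 1.
h=h₀': d/dx-closure on L₀ ⇒ L.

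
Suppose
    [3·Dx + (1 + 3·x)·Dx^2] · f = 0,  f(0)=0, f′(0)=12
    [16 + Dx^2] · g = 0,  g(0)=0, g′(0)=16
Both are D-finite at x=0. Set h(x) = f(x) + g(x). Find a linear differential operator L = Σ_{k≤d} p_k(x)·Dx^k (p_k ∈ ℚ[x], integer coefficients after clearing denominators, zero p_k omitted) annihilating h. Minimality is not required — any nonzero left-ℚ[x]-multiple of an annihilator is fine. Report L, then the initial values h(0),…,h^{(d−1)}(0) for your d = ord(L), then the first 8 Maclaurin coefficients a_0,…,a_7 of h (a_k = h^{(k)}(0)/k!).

f: a_k = 0, 12, -18, 36, -81, 972/5, -486, 8748/7, …
g: a_k = 0, 16, 0, -128/3, 0, 512/15, 0, -4096/315, …
h₀=f+g: left-lcm gives L₀, ord ≤ 4.
L = (1680 + 2304·x + 3456·x^2)·Dx + (272 + 1584·x + 3456·x^2 + 3456·x^3)·Dx^2 + (105 + 144·x + 216·x^2)·Dx^3 + (17 + 99·x + 216·x^2 + 216·x^3)·Dx^4  (order 4).
h: a_k = 0, 28, -18, -20/3, -81, 3428/15, -486, 55652/45, …
ICs: h(0) = 0, h′(0) = 28, h′′(0) = -36, h′′′(0) = -40.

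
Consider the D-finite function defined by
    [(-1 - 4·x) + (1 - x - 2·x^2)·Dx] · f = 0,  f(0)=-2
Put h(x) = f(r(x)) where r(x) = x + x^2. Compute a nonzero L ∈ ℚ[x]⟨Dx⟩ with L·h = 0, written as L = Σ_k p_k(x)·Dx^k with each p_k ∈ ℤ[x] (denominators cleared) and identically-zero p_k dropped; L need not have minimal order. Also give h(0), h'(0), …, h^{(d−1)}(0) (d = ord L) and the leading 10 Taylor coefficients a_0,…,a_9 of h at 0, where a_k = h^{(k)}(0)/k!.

f: a_k = -2, -2, -6, -10, -22, -42, -86, -170, -342, -682, …
Change of var in L_f (x↦r) gives L₀.
L = (1 + 6·x + 12·x^2 + 8·x^3) + (-1 + x + 3·x^2 + 4·x^3 + 2·x^4)·Dx  (order 1).
h: a_k = -2, -2, -8, -22, -58, -160, -438, -1194, -3264, -8918, …
ICs: h(0) = -2.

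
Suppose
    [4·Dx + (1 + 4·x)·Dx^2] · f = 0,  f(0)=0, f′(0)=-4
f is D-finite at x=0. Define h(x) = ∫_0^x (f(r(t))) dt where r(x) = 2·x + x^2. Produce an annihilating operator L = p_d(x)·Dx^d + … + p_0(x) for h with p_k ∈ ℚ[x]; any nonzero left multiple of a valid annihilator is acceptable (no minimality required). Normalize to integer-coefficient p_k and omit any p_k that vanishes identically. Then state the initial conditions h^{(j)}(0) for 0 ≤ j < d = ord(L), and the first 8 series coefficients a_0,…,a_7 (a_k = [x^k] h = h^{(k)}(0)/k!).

f: a_k = 0, -4, 8, -64/3, 64, -1024/5, 2048/3, -16384/7, …
Substitute x→r, Dx→(1/r')Dx; clear ⇒ L₀.
h=∫h₀ ⇒ L = L₀·Dx.
L = (7 + 8·x + 4·x^2)·Dx^2 + (1 + 9·x + 12·x^2 + 4·x^3)·Dx^3  (order 3).
h: a_k = 0, 0, -4, 28/3, -104/3, 776/5, -11584/15, 12352/3, …
ICs: h(0) = 0, h′(0) = 0, h′′(0) = -8.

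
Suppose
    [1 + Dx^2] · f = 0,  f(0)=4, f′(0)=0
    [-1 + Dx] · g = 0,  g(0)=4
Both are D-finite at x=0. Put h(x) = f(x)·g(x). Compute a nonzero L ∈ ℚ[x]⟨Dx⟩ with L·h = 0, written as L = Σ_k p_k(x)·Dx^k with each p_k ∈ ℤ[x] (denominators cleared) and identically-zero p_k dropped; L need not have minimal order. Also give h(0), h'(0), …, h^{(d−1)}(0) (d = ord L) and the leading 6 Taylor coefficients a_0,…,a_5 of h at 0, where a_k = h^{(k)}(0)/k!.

f: a_k = 4, 0, -2, 0, 1/6, 0, …
g: a_k = 4, 4, 2, 2/3, 1/6, 1/30, …
L₀ := L_f ⊗_s L_g (sym. prod.), ord ≤ 2.
L = 2 - 2·Dx + Dx^2  (order 2).
h: a_k = 16, 16, 0, -16/3, -8/3, -8/15, …
ICs: h(0) = 16, h′(0) = 16.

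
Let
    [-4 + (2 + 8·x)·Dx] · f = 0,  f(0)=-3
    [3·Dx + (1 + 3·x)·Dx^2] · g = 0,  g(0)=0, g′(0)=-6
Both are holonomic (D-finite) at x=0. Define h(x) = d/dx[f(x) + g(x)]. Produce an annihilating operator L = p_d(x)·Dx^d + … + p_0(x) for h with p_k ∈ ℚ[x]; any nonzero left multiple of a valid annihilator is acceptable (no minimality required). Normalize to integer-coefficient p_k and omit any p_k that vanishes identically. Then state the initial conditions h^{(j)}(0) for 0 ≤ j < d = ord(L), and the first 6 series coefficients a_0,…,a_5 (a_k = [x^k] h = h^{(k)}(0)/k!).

L = 36·x + (6 + 72·x + 180·x^2)·Dx + (1 + 13·x + 54·x^2 + 72·x^3)·Dx^2  (order 2).
h: a_k = -12, 30, -90, 282, -906, 2970, …
ICs: h(0) = -12, h′(0) = 30.

f: a_k = -3, -6, 6, -12, 30, -84, …
g: a_k = 0, -6, 9, -18, 81/2, -486/5, …
f+g: L₀ = lclm(L_f,L_g), ord ≤ 1+2.
h=h₀': d/dx-closure on L₀ ⇒ L.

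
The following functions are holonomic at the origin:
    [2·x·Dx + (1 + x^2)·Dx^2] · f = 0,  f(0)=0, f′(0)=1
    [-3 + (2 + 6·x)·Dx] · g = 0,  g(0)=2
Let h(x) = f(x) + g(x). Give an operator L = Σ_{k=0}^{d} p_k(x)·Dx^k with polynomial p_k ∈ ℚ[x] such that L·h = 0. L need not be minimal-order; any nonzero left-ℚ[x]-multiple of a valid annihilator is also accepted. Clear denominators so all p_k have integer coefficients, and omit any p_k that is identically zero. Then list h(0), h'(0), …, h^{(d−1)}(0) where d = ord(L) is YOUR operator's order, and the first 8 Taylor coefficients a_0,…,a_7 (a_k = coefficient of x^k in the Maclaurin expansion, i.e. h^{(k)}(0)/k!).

L = (-12 - 90·x + 36·x^2 + 54·x^3)·Dx + (-35 - 48·x - 102·x^2 + 144·x^3 + 189·x^4)·Dx^2 + (-6 - 10·x + 36·x^2 + 44·x^3 + 42·x^4 + 54·x^5)·Dx^3  (order 3).
h: a_k = 2, 4, -9/4, 73/24, -405/64, 8633/640, -15309/512, 504173/7168, …
ICs: h(0) = 2, h′(0) = 4, h′′(0) = -9/2.

f: a_k = 0, 1, 0, -1/3, 0, 1/5, 0, -1/7, …
g: a_k = 2, 3, -9/4, 27/8, -405/64, 1701/128, -15309/512, 72171/1024, …
Sum ⇒ L₀ = lclm(L_f,L_g) in ℚ(x)⟨Dx⟩.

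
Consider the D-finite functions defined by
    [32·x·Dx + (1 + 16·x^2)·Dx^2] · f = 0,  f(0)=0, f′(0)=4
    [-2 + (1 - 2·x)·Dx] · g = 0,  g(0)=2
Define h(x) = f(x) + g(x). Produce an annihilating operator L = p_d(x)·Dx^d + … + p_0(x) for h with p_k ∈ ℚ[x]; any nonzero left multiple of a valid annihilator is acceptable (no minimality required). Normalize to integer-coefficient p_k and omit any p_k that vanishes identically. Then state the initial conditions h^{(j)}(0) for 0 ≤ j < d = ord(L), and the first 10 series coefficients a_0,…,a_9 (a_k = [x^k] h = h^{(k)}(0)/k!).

f: a_k = 0, 4, 0, -64/3, 0, 1024/5, 0, -16384/7, 0, 262144/9, …
g: a_k = 2, 4, 8, 16, 32, 64, 128, 256, 512, 1024, …
Sum ⇒ L₀ = lclm(L_f,L_g) in ℚ(x)⟨Dx⟩.
L = (32 - 256·x - 1536·x^2)·Dx + (-14 + 32·x + 160·x^2 - 1536·x^3)·Dx^2 + (1 + 6·x + 96·x^3 - 256·x^4)·Dx^3  (order 3).
h: a_k = 2, 8, 8, -16/3, 32, 1344/5, 128, -14592/7, 512, 271360/9, …
ICs: h(0) = 2, h′(0) = 8, h′′(0) = 16.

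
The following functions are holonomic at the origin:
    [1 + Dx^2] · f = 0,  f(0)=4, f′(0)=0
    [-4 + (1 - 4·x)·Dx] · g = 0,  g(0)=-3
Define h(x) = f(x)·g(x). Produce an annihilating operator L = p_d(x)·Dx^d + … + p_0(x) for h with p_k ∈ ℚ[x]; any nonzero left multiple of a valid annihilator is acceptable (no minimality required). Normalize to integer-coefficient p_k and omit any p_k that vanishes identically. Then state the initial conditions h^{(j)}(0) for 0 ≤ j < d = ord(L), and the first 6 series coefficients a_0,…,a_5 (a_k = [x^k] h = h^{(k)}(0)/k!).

L = (-1 + 4·x) + 8·Dx + (-1 + 4·x)·Dx^2  (order 2).
h: a_k = -12, -48, -186, -744, -5953/2, -11906, …
ICs: h(0) = -12, h′(0) = -48.

f: a_k = 4, 0, -2, 0, 1/6, 0, …
g: a_k = -3, -12, -48, -192, -768, -3072, …
L₀ := L_f ⊗_s L_g (sym. prod.), ord ≤ 2.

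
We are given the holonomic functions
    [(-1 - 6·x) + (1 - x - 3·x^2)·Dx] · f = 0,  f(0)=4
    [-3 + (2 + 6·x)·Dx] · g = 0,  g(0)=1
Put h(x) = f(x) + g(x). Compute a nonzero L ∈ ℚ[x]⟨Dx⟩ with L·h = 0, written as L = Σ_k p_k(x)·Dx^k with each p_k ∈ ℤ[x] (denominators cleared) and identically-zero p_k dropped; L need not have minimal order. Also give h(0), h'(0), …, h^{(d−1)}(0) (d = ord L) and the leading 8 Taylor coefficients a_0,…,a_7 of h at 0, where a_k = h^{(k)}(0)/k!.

L = (-57 - 297·x - 567·x^2 - 810·x^3) + (41 + 246·x + 891·x^2 + 1998·x^3 + 2025·x^4)·Dx + (2 - 38·x - 186·x^2 + 54·x^3 + 918·x^4 + 810·x^5)·Dx^2  (order 2).
h: a_k = 5, 11/2, 119/8, 475/16, 9323/128, 42661/256, 382003/1024, 1849835/2048, …
ICs: h(0) = 5, h′(0) = 11/2.

f: a_k = 4, 4, 16, 28, 76, 160, 388, 868, …
g: a_k = 1, 3/2, -9/8, 27/16, -405/128, 1701/256, -15309/1024, 72171/2048, …
f+g: L₀ = lclm(L_f,L_g), ord ≤ 1+1.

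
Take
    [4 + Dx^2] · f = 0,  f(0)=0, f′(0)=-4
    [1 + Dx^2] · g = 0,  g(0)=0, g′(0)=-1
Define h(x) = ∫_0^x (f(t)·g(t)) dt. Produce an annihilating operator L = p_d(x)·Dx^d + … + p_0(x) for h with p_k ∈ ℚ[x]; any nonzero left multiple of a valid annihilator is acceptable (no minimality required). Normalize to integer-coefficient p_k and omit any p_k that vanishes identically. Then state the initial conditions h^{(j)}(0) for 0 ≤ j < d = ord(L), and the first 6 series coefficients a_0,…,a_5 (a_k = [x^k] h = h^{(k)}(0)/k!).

L = 9·Dx + 10·Dx^3 + Dx^5  (order 5).
h: a_k = 0, 0, 0, 4/3, 0, -2/3, …
ICs: h(0) = 0, h′(0) = 0, h′′(0) = 0, h′′′(0) = 8, h′′′′(0) = 0.

f: a_k = 0, -4, 0, 8/3, 0, -8/15, …
g: a_k = 0, -1, 0, 1/6, 0, -1/120, …
h₀=f·g: eliminate ⇒ L₀, order ≤ 2·2.
h=∫h₀ ⇒ L = L₀·Dx.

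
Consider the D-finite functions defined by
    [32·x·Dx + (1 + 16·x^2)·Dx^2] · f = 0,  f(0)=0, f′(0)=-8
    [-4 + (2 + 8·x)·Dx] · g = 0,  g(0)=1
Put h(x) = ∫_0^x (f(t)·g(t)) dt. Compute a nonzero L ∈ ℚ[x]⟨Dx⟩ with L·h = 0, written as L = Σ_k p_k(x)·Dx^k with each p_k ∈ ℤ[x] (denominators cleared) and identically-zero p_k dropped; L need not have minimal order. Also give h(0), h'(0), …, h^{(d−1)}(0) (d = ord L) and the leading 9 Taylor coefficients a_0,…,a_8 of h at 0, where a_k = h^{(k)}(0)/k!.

f: a_k = 0, -8, 0, 128/3, 0, -2048/5, 0, 32768/7, 0, …
g: a_k = 1, 2, -2, 4, -10, 28, -84, 264, -858, …
Product ⇒ symmetric product L₀, ord ≤ 2.
Integrate: L := L₀·Dx.
L = (12 - 64·x - 64·x^2)·Dx + (-4 + 16·x + 192·x^2 + 256·x^3)·Dx^2 + (1 + 8·x + 32·x^2 + 128·x^3 + 256·x^4)·Dx^3  (order 3).
h: a_k = 0, 0, -4, -16/3, 44/3, 32/3, -3112/45, -13088/105, 75412/105, …
ICs: h(0) = 0, h′(0) = 0, h′′(0) = -8.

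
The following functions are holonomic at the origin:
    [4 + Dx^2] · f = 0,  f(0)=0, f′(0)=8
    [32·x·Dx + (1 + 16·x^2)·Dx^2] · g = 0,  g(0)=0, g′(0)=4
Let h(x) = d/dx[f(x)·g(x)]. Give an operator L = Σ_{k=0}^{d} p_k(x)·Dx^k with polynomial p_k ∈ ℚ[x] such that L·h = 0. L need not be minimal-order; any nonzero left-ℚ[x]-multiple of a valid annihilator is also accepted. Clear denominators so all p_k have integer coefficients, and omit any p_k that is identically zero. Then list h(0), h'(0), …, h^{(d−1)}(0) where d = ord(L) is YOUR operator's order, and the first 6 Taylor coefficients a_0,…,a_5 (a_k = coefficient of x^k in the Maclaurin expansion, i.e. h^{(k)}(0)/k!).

L = (62288 + 2213376·x^2 + 73428992·x^4 + 58982400·x^6 + 3145728·x^8 - 167772160·x^10 + 268435456·x^12) + (35072·x + 2871296·x^3 + 39976960·x^5 + 52428800·x^7 + 83886080·x^9 + 268435456·x^11)·Dx + (15912 + 579328·x^2 + 18954240·x^4 + 19529728·x^6 + 9961472·x^8 - 16777216·x^10 + 134217728·x^12)·Dx^2 + (8768·x + 717824·x^3 + 9994240·x^5 + 13107200·x^7 + 20971520·x^9 + 67108864·x^11)·Dx^3 + (85 + 6496·x^2 + 149248·x^4 + 1196032·x^6 + 2293760·x^8 + 6291456·x^10 + 16777216·x^12)·Dx^4  (order 4).
h: a_k = 0, 64, 0, -768, 0, 31616/3, …
ICs: h(0) = 0, h′(0) = 64, h′′(0) = 0, h′′′(0) = -4608.

f: a_k = 0, 8, 0, -16/3, 0, 16/15, …
g: a_k = 0, 4, 0, -64/3, 0, 1024/5, …
L₀ := L_f ⊗_s L_g (sym. prod.), ord ≤ 4.
Derive L from L₀ (diff closure).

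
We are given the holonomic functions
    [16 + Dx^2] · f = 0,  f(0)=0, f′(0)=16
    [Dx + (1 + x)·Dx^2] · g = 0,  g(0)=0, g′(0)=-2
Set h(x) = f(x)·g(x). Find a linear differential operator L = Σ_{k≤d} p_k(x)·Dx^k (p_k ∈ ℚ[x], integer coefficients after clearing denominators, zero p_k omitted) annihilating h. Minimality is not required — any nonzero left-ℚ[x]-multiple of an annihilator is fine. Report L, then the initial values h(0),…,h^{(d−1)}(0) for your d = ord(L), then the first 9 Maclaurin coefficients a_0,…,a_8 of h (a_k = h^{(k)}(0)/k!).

f: a_k = 0, 16, 0, -128/3, 0, 512/15, 0, -4096/315, 0, …
g: a_k = 0, -2, 1, -2/3, 1/2, -2/5, 1/3, -2/7, 1/4, …
Sym-product of L_f,L_g gives L₀ (≤ ord 4).
L = (15072 + 62976·x + 97024·x^2 + 65536·x^3 + 16384·x^4) + (1984 + 6080·x + 6144·x^2 + 2048·x^3)·Dx + (1950 + 8000·x + 12192·x^2 + 8192·x^3 + 2048·x^4)·Dx^2 + (124 + 380·x + 384·x^2 + 128·x^3)·Dx^3 + (63 + 254·x + 383·x^2 + 256·x^3 + 64·x^4)·Dx^4  (order 4).
h: a_k = 0, 0, -32, 16, 224/3, -104/3, -416/9, 272/15, 992/63, …
ICs: h(0) = 0, h′(0) = 0, h′′(0) = -64, h′′′(0) = 96.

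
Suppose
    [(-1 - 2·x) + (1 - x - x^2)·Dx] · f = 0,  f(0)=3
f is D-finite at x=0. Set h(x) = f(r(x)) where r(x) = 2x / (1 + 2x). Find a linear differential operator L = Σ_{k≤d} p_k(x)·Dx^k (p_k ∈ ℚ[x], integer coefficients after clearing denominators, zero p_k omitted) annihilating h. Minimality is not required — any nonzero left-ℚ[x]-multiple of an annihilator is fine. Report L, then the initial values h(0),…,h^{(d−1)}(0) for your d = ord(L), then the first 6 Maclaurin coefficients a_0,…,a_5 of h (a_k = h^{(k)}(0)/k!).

L = (2 + 12·x) + (-1 - 4·x + 8·x^3)·Dx  (order 1).
h: a_k = 3, 6, 12, 0, 48, -96, …
ICs: h(0) = 3.

f: a_k = 3, 3, 6, 9, 15, 24, …
L₀ from L_f via x↦r, Dx↦r'^{-1}Dx.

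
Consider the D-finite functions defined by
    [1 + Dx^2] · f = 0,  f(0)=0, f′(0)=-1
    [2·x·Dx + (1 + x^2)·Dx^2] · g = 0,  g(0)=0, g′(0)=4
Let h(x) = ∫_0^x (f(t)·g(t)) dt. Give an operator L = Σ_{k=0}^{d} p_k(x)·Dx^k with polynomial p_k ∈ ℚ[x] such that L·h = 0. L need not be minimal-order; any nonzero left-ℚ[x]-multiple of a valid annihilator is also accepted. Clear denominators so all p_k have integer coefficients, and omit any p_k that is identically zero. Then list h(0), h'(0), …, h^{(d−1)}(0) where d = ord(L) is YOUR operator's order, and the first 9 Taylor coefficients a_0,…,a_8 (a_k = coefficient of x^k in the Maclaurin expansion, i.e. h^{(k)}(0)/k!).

f: a_k = 0, -1, 0, 1/6, 0, -1/120, 0, 1/5040, 0, …
g: a_k = 0, 4, 0, -4/3, 0, 4/5, 0, -4/7, 0, …
Product ⇒ symmetric product L₀, ord ≤ 4.
Integrate: L := L₀·Dx.
L = (10 + 26·x^2 + 11·x^4 + 4·x^6 + x^8)·Dx + (12·x + 20·x^3 + 12·x^5 + 4·x^7)·Dx^2 + (12 + 32·x^2 + 18·x^4 + 8·x^6 + 2·x^8)·Dx^3 + (12·x + 20·x^3 + 12·x^5 + 4·x^7)·Dx^4 + (2 + 6·x^2 + 7·x^4 + 4·x^6 + x^8)·Dx^5  (order 5).
h: a_k = 0, 0, 0, -4/3, 0, 2/5, 0, -19/126, 0, …
ICs: h(0) = 0, h′(0) = 0, h′′(0) = 0, h′′′(0) = -8, h′′′′(0) = 0.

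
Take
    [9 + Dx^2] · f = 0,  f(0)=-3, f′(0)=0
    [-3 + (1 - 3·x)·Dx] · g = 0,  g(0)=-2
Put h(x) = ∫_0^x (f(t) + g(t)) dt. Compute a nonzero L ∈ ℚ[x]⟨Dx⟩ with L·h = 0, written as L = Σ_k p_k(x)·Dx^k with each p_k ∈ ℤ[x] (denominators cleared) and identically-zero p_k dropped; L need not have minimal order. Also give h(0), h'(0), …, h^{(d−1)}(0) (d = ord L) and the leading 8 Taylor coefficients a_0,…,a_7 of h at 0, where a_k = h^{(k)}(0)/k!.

f: a_k = -3, 0, 27/2, 0, -81/8, 0, 243/80, 0, …
g: a_k = -2, -6, -18, -54, -162, -486, -1458, -4374, …
f+g: L₀ = lclm(L_f,L_g), ord ≤ 2+1.
∫: right-multiply L₀ by Dx.
L = (-63 + 54·x - 81·x^2)·Dx + (9 - 45·x + 81·x^2 - 81·x^3)·Dx^2 + (-7 + 6·x - 9·x^2)·Dx^3 + (1 - 5·x + 9·x^2 - 9·x^3)·Dx^4  (order 4).
h: a_k = 0, -5, -3, -3/2, -27/2, -1377/40, -81, -116397/560, …
ICs: h(0) = 0, h′(0) = -5, h′′(0) = -6, h′′′(0) = -9.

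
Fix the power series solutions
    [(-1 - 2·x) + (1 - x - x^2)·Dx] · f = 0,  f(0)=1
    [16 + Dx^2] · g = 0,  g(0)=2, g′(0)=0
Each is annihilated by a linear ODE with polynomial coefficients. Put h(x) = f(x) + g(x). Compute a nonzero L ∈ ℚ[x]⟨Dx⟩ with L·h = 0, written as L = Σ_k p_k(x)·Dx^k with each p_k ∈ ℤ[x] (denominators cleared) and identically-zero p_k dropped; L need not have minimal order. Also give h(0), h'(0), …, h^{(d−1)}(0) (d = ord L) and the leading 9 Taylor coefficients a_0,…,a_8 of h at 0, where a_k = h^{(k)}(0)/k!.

L = (272 + 384·x - 352·x^2 + 192·x^3 + 640·x^4 + 256·x^5) + (-160 + 368·x + 32·x^2 - 544·x^3 + 48·x^4 + 384·x^5 + 128·x^6)·Dx + (17 + 24·x - 22·x^2 + 12·x^3 + 40·x^4 + 16·x^5)·Dx^2 + (-10 + 23·x + 2·x^2 - 34·x^3 + 3·x^4 + 24·x^5 + 8·x^6)·Dx^3  (order 3).
h: a_k = 3, 1, -14, 3, 79/3, 8, 73/45, 21, 11734/315, …
ICs: h(0) = 3, h′(0) = 1, h′′(0) = -28.

f: a_k = 1, 1, 2, 3, 5, 8, 13, 21, 34, …
g: a_k = 2, 0, -16, 0, 64/3, 0, -512/45, 0, 1024/315, …
f+g: L₀ = lclm(L_f,L_g), ord ≤ 1+2.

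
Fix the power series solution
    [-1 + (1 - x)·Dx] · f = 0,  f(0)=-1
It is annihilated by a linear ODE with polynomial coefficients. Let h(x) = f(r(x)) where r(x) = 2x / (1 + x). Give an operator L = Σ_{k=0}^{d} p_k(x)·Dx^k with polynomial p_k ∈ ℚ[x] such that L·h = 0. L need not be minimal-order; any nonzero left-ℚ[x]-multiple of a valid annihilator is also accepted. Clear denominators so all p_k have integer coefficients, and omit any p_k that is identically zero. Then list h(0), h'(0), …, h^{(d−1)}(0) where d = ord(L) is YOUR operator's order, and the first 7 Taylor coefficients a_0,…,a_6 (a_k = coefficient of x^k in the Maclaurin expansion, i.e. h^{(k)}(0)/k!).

L = 2 + (-1 + x^2)·Dx  (order 1).
h: a_k = -1, -2, -2, -2, -2, -2, -2, …
ICs: h(0) = -1.

f: a_k = -1, -1, -1, -1, -1, -1, -1, …
h₀=f(r): pull back L_f along r ⇒ L₀.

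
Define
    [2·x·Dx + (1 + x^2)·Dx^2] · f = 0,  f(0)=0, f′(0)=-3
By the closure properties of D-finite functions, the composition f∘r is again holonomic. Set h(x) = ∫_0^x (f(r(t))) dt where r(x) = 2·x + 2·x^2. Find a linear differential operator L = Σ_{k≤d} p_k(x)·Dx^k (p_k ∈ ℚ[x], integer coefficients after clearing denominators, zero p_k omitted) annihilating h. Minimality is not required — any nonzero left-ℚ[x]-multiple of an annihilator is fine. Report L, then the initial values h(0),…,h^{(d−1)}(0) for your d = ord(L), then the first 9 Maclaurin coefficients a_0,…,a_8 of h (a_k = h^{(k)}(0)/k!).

f: a_k = 0, -3, 0, 1, 0, -3/5, 0, 3/7, 0, …
h₀=f(r): pull back L_f along r ⇒ L₀.
h=∫h₀ ⇒ L = L₀·Dx.
L = (-2 + 8·x + 32·x^2 + 48·x^3 + 24·x^4)·Dx^2 + (1 + 2·x + 4·x^2 + 16·x^3 + 20·x^4 + 8·x^5)·Dx^3  (order 3).
h: a_k = 0, 0, -3, -2, 2, 24/5, 4/5, -88/7, -120/7, …
ICs: h(0) = 0, h′(0) = 0, h′′(0) = -6.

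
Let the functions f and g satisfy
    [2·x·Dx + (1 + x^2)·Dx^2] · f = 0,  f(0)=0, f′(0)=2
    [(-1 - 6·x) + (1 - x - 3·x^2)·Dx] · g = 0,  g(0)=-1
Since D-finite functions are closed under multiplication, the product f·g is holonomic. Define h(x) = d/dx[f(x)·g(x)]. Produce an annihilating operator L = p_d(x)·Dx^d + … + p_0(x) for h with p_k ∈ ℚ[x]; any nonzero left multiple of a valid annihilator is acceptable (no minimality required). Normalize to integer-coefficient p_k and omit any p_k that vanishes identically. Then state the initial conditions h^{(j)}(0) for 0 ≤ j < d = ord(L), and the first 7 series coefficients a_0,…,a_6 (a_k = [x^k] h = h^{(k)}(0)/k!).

f: a_k = 0, 2, 0, -2/3, 0, 2/5, 0, …
g: a_k = -1, -1, -4, -7, -19, -40, -97, …
L₀ := L_f ⊗_s L_g (sym. prod.), ord ≤ 2.
h=h₀': d/dx-closure on L₀ ⇒ L.
L = (46 + 186·x^2 + 72·x^3 + 324·x^4) + (10 + 62·x + 42·x^2 + 186·x^3 + 72·x^4 + 216·x^5)·Dx + (-3 + 2·x - 2·x^2 + 14·x^3 + 28·x^4 + 12·x^5 + 27·x^6)·Dx^2  (order 2).
h: a_k = -2, -4, -22, -160/3, -536/3, -2272/5, -19178/15, …
ICs: h(0) = -2, h′(0) = -4.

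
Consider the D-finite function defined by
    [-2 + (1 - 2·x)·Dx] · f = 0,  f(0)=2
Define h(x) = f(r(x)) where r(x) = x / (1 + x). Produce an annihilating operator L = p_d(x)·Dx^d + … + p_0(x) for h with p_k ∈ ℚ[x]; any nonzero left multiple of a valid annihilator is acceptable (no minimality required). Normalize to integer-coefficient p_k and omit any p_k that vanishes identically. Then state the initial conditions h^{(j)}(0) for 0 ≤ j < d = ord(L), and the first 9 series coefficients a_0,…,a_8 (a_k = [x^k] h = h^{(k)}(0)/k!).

f: a_k = 2, 4, 8, 16, 32, 64, 128, 256, 512, …
f∘r: x↦r, Dx↦Dx/r' in L_f ⇒ L₀.
L = 2 + (-1 + x^2)·Dx  (order 1).
h: a_k = 2, 4, 4, 4, 4, 4, 4, 4, 4, …
ICs: h(0) = 2.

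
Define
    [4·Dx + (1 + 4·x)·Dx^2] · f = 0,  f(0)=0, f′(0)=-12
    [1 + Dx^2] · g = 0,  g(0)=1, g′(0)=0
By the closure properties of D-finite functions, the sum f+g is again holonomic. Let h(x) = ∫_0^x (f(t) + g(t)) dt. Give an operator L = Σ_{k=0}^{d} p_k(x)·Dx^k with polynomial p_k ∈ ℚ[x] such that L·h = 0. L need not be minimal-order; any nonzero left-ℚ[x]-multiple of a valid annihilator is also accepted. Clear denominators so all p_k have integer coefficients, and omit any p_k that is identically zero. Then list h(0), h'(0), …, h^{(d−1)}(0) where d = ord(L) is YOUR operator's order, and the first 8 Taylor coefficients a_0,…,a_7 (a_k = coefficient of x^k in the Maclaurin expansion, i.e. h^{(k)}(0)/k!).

f: a_k = 0, -12, 24, -64, 192, -3072/5, 2048, -49152/7, …
g: a_k = 1, 0, -1/2, 0, 1/24, 0, -1/720, 0, …
Weyl lclm of L_f,L_g ⇒ L₀ (ord ≤ 4).
h=∫h₀ ⇒ L = L₀·Dx.
L = (388 + 32·x + 64·x^2)·Dx^2 + (33 + 140·x + 48·x^2 + 64·x^3)·Dx^3 + (388 + 32·x + 64·x^2)·Dx^4 + (33 + 140·x + 48·x^2 + 64·x^3)·Dx^5  (order 5).
h: a_k = 0, 1, -6, 47/6, -16, 4609/120, -512/5, 1474559/5040, …
ICs: h(0) = 0, h′(0) = 1, h′′(0) = -12, h′′′(0) = 47, h′′′′(0) = -384.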